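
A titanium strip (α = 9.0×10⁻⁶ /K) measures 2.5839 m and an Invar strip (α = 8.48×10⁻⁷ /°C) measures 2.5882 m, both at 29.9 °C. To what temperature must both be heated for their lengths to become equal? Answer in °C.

T = 234.1 °C

Equal length when α₁L₁ΔT − α₂L₂ΔT = L₂ − L₁ = 4.30×10⁻³ m
α₁L₁ = 2.32551×10⁻⁵, α₂L₂ = 2.1947936×10⁻⁶ → Δ(αL) = 2.10603064×10⁻⁵ m/K
ΔT = 4.30×10⁻³ / 2.10603064×10⁻⁵ = 204.176 K, so T = 29.9 + 204.176 = 234.076 °C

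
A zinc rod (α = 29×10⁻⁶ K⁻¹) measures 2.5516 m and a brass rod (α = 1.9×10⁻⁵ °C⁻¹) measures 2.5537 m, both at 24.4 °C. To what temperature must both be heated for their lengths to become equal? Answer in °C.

Equal length when α₁L₁ΔT − α₂L₂ΔT = L₂ − L₁ = 2.10×10⁻³ m
α₁L₁ = 7.39964×10⁻⁵, α₂L₂ = 4.85203×10⁻⁵ → Δ(αL) = 2.54761×10⁻⁵ m/K
ΔT = 2.10×10⁻³ / 2.54761×10⁻⁵ = 82.430 K, so T = 24.4 + 82.430 = 106.830 °C

T = 106.8 °C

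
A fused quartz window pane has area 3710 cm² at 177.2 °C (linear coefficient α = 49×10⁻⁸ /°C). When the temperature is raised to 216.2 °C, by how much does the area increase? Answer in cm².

ΔA = 0.142 cm²

Area coefficient ≈ 2α; |ΔT| = 39.0 K
ΔA = 2αA₀ΔT = 2(49×10⁻⁸)(3710)(39.0) = 0.142 cm²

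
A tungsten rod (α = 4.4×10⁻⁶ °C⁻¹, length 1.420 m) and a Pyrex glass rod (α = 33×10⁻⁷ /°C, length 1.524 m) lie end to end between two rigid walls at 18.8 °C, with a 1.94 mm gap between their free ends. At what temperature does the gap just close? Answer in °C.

T = 191 °C

Gap closes when ΔL₁ + ΔL₂ = 1.94 mm = 1.94×10⁻³ m
(α₁L₁ + α₂L₂)ΔT = g
α₁L₁ + α₂L₂ = 4.4×10⁻⁶×1.420 + 33×10⁻⁷×1.524 = 1.12772×10⁻⁵ m/K
ΔT = 1.94×10⁻³ / 1.12772×10⁻⁵ = 172.03 K
T = 18.8 + 172.03 = 190.83 °C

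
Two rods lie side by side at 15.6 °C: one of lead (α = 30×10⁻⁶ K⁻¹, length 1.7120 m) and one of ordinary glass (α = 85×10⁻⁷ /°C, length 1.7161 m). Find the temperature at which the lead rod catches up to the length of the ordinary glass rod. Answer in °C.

Equal length when α₁L₁ΔT − α₂L₂ΔT = L₂ − L₁ = 4.10×10⁻³ m
α₁L₁ = 5.136×10⁻⁵, α₂L₂ = 1.458685×10⁻⁵ → Δ(αL) = 3.677315×10⁻⁵ m/K
ΔT = 4.10×10⁻³ / 3.677315×10⁻⁵ = 111.494 K, so T = 15.6 + 111.494 = 127.094 °C

T = 127.1 °C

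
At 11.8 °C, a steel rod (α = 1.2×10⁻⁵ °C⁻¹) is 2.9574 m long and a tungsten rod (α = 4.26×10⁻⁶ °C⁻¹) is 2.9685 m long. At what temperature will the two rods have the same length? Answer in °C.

Equal length when α₁L₁ΔT − α₂L₂ΔT = L₂ − L₁ = 1.11×10⁻² m
α₁L₁ = 3.54888×10⁻⁵, α₂L₂ = 1.264581×10⁻⁵ → Δ(αL) = 2.284299×10⁻⁵ m/K
ΔT = 1.11×10⁻² / 2.284299×10⁻⁵ = 485.926 K, so T = 11.8 + 485.926 = 497.726 °C

T = 497.7 °C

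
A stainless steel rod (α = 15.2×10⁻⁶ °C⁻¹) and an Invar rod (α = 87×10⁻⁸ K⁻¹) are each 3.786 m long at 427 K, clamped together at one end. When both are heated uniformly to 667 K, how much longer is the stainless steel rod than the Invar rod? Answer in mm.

ΔT = 240 K
stainless steel: ΔL = 15.2×10⁻⁶ × 3.786 m × 240 = 1.3811×10⁻² m = 13.811 mm
Invar: ΔL = 87×10⁻⁸ × 3.786 m × 240 = 7.9052×10⁻⁴ m = 0.79052 mm
difference = 13.811 − 0.79052 = 13.02048 mm

13.0 mm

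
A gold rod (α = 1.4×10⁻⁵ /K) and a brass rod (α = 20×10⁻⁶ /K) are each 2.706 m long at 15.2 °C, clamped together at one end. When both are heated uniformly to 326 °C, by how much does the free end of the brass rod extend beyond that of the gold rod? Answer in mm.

5.05 mm

ΔT = 310.8 K
gold: ΔL = 1.4×10⁻⁵ × 2.706 m × 310.8 = 1.1774×10⁻² m = 11.774 mm
brass: ΔL = 20×10⁻⁶ × 2.706 m × 310.8 = 1.6820×10⁻² m = 16.820 mm
difference = 16.820 − 11.774 = 5.046 mm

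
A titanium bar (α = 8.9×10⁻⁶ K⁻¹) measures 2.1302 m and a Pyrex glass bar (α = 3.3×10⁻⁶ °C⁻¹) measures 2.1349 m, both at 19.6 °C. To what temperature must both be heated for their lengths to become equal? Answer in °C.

T = 414.1 °C

Equal length when α₁L₁ΔT − α₂L₂ΔT = L₂ − L₁ = 4.70×10⁻³ m
α₁L₁ = 1.895878×10⁻⁵, α₂L₂ = 7.04517×10⁻⁶ → Δ(αL) = 1.191361×10⁻⁵ m/K
ΔT = 4.70×10⁻³ / 1.191361×10⁻⁵ = 394.507 K, so T = 19.6 + 394.507 = 414.107 °C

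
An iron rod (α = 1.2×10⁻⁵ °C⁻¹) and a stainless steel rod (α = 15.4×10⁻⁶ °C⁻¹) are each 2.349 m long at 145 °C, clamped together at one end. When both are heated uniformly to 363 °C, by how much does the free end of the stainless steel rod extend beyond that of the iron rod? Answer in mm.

ΔT = 218 K
iron: ΔL = 1.2×10⁻⁵ × 2.349 m × 218 = 6.1450×10⁻³ m = 6.1450 mm
stainless steel: ΔL = 15.4×10⁻⁶ × 2.349 m × 218 = 7.8861×10⁻³ m = 7.8861 mm
difference = 7.8861 − 6.1450 = 1.7411 mm

1.74 mm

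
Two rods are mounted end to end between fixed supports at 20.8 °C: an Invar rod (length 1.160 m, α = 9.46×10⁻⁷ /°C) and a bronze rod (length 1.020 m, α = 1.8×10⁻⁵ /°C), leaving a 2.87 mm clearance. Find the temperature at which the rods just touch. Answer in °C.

T = 168 °C

Gap closes when ΔL₁ + ΔL₂ = 2.87 mm = 2.87×10⁻³ m
(α₁L₁ + α₂L₂)ΔT = g
α₁L₁ + α₂L₂ = 9.46×10⁻⁷×1.160 + 1.8×10⁻⁵×1.020 = 1.945736×10⁻⁵ m/K
ΔT = 2.87×10⁻³ / 1.945736×10⁻⁵ = 147.50 K
T = 20.8 + 147.50 = 168.30 °C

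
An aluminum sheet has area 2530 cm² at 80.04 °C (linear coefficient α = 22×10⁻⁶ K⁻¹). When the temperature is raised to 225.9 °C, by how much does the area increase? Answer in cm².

ΔA = 16.2 cm²

Area coefficient ≈ 2α; |ΔT| = 145.86 K
ΔA = 2αA₀ΔT = 2(22×10⁻⁶)(2530)(145.86) = 16.2 cm²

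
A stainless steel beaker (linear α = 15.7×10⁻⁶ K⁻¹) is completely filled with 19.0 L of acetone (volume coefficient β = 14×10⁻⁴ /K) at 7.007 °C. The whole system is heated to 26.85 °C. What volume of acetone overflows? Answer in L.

The beaker also expands: β_container ≈ 3α = 4.71×10⁻⁵ /K
Net overflow = V₀(β_liq − 3α_cont)ΔT
β − 3α = 1.40×10⁻³ − 4.71×10⁻⁵ = 1.3529×10⁻³ /K; ΔT = 19.843 K
ΔV = 19.0 × 1.3529×10⁻³ × 19.843 = 0.510 L

0.510 L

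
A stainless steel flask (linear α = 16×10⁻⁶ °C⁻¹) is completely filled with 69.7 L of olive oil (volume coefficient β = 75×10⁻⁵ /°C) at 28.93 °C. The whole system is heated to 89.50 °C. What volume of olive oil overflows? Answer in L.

2.96 L

The flask also expands: β_container ≈ 3α = 4.8×10⁻⁵ /K
Net overflow = V₀(β_liq − 3α_cont)ΔT
β − 3α = 7.50×10⁻⁴ − 4.8×10⁻⁵ = 7.02×10⁻⁴ /K; ΔT = 60.57 K
ΔV = 69.7 × 7.02×10⁻⁴ × 60.57 = 2.96 L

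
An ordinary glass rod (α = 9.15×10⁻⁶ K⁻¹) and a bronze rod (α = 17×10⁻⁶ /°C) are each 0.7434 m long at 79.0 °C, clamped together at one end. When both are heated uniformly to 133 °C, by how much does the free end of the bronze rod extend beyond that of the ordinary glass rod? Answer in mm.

0.315 mm

ΔT = 54.0 K
ordinary glass: ΔL = 9.15×10⁻⁶ × 0.7434 m × 54.0 = 3.6731×10⁻⁴ m = 0.36731 mm
bronze: ΔL = 17×10⁻⁶ × 0.7434 m × 54.0 = 6.8244×10⁻⁴ m = 0.68244 mm
difference = 0.68244 − 0.36731 = 0.31513 mm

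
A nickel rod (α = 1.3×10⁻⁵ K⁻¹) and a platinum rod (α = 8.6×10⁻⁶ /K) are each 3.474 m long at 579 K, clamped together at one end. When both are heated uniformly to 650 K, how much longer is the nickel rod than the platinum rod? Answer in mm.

1.09 mm

ΔT = 71 K
nickel: ΔL = 1.3×10⁻⁵ × 3.474 m × 71 = 3.2065×10⁻³ m = 3.2065 mm
platinum: ΔL = 8.6×10⁻⁶ × 3.474 m × 71 = 2.1212×10⁻³ m = 2.1212 mm
difference = 3.2065 − 2.1212 = 1.0853 mm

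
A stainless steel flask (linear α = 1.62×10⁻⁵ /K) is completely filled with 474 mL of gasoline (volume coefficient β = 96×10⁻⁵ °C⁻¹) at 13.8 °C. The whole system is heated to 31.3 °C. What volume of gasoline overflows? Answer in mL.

7.56 mL

The flask also expands: β_container ≈ 3α = 4.86×10⁻⁵ /K
Net overflow = V₀(β_liq − 3α_cont)ΔT
β − 3α = 9.60×10⁻⁴ − 4.86×10⁻⁵ = 9.114×10⁻⁴ /K; ΔT = 17.5 K
ΔV = 474 × 9.114×10⁻⁴ × 17.5 = 7.56 mL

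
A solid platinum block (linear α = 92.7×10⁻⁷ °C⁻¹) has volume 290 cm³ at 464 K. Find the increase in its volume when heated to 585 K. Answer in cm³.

Isotropic solid: β ≈ 3α = 2.8×10⁻⁵ /K; ΔT = 121 K
ΔV = 3αV₀ΔT = 3(92.7×10⁻⁷)(290)(121) = 0.976 cm³

ΔV = 0.976 cm³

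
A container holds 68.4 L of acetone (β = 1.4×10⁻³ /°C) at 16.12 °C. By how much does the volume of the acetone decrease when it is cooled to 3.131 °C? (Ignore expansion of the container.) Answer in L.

ΔV = 1.24 L

|ΔT| = |3.131 − 16.12| = 12.989 K
ΔV = βV₀ΔT = (1.4×10⁻³)(68.4)(12.989) = 1.24 L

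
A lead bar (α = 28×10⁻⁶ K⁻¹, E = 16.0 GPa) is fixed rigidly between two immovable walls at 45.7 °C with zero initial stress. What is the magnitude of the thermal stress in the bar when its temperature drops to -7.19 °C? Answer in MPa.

σ = 23.7 MPa

Fully constrained: the free strain ε = αΔT is blocked, so σ = Eε = EαΔT.
|ΔT| = 52.89 K
σ = 16.0×10⁹ × 28×10⁻⁶ × 52.89 = 2.37×10⁷ Pa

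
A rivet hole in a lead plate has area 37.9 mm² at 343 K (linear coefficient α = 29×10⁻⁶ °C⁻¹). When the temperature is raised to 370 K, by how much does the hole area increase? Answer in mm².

Area coefficient ≈ 2α; |ΔT| = 27 K
ΔA = 2αA₀ΔT = 2(29×10⁻⁶)(37.9)(27) = 0.0594 mm²

ΔA = 0.0594 mm²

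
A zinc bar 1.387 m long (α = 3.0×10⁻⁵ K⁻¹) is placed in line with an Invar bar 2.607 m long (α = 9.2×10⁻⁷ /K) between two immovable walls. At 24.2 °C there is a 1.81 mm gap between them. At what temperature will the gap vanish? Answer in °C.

α₁L₁ = 4.161×10⁻⁵ m/K, α₂L₂ = 2.39844×10⁻⁶ m/K → total 4.400844×10⁻⁵ m/K
ΔT = g/(α₁L₁+α₂L₂) = 1.81×10⁻³ / 4.400844×10⁻⁵ = 41.128 K
T = 24.2 + 41.128 = 65.328 °C

T = 65.3 °C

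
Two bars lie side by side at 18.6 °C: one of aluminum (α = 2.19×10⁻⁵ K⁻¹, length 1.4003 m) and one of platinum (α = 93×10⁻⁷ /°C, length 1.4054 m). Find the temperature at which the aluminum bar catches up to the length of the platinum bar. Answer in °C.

L₁(1 + α₁ΔT) = L₂(1 + α₂ΔT) ⇒ ΔT = (L₂ − L₁)/(α₁L₁ − α₂L₂)
L₂ − L₁ = 1.4054 − 1.4003 = 5.10×10⁻³ m
α₁L₁ − α₂L₂ = 2.19×10⁻⁵×1.4003 − 93×10⁻⁷×1.4054 = 1.759635×10⁻⁵ m/K
ΔT = 5.10×10⁻³ / 1.759635×10⁻⁵ = 289.833 K
T = 18.6 + 289.833 = 308.433 °C

T = 308.4 °C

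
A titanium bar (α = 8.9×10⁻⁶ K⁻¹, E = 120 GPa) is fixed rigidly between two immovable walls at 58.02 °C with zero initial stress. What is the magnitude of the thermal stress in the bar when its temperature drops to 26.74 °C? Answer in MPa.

σ = 33.4 MPa

Fully constrained: the free strain ε = αΔT is blocked, so σ = Eε = EαΔT.
|ΔT| = 31.28 K
σ = 120×10⁹ × 8.9×10⁻⁶ × 31.28 = 3.34×10⁷ Pa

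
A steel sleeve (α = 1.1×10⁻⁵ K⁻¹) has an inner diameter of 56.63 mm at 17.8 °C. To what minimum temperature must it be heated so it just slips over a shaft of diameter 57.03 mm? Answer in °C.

T = 660 °C

Required Δd = 57.03 − 56.63 = 0.40 mm
Δd = αd₀ΔT ⇒ ΔT = Δd/(αd₀) = 0.40 / (1.1×10⁻⁵ × 56.63) = 642.13 K
T_min = 17.8 + 642.13 = 659.93 °C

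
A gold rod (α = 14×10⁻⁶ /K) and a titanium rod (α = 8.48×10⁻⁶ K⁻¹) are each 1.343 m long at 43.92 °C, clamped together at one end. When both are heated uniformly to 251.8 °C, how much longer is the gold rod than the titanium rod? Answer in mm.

ΔT = 207.88 K
gold: ΔL = 14×10⁻⁶ × 1.343 m × 207.88 = 3.9086×10⁻³ m = 3.9086 mm
titanium: ΔL = 8.48×10⁻⁶ × 1.343 m × 207.88 = 2.3675×10⁻³ m = 2.3675 mm
difference = 3.9086 − 2.3675 = 1.5411 mm

1.54 mm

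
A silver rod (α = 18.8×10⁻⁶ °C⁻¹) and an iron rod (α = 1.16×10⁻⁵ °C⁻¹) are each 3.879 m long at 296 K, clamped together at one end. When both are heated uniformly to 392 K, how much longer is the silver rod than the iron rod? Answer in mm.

ΔT = 96 K
silver: ΔL = 18.8×10⁻⁶ × 3.879 m × 96 = 7.0008×10⁻³ m = 7.0008 mm
iron: ΔL = 1.16×10⁻⁵ × 3.879 m × 96 = 4.3197×10⁻³ m = 4.3197 mm
difference = 7.0008 − 4.3197 = 2.6811 mm

2.68 mm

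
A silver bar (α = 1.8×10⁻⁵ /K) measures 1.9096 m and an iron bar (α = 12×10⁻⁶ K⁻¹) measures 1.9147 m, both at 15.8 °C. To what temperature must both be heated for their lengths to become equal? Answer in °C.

T = 463.3 °C

L₁(1 + α₁ΔT) = L₂(1 + α₂ΔT) ⇒ ΔT = (L₂ − L₁)/(α₁L₁ − α₂L₂)
L₂ − L₁ = 1.9147 − 1.9096 = 5.10×10⁻³ m
α₁L₁ − α₂L₂ = 1.8×10⁻⁵×1.9096 − 12×10⁻⁶×1.9147 = 1.13964×10⁻⁵ m/K
ΔT = 5.10×10⁻³ / 1.13964×10⁻⁵ = 447.510 K
T = 15.8 + 447.510 = 463.310 °C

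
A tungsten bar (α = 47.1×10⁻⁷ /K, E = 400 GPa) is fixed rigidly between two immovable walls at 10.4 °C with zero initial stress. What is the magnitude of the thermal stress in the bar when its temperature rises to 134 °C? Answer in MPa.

Fully constrained: the free strain ε = αΔT is blocked, so σ = Eε = EαΔT.
|ΔT| = 123.6 K
σ = 400×10⁹ × 47.1×10⁻⁷ × 123.6 = 2.33×10⁸ Pa

σ = 233 MPa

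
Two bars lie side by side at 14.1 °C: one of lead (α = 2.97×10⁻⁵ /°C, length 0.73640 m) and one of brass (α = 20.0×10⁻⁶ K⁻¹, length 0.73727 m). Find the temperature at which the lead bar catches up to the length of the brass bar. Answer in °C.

T = 136.2 °C

Equal length when α₁L₁ΔT − α₂L₂ΔT = L₂ − L₁ = 8.70×10⁻⁴ m
α₁L₁ = 2.187108×10⁻⁵, α₂L₂ = 1.47454×10⁻⁵ → Δ(αL) = 7.12568×10⁻⁶ m/K
ΔT = 8.70×10⁻⁴ / 7.12568×10⁻⁶ = 122.094 K, so T = 14.1 + 122.094 = 136.194 °C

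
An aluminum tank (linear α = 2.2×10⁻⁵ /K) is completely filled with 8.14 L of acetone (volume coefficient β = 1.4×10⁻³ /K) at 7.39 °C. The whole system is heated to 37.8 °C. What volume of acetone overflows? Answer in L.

0.330 L

The tank also expands: β_container ≈ 3α = 6.6×10⁻⁵ /K
Net overflow = V₀(β_liq − 3α_cont)ΔT
β − 3α = 1.40×10⁻³ − 6.6×10⁻⁵ = 1.334×10⁻³ /K; ΔT = 30.41 K
ΔV = 8.14 × 1.334×10⁻³ × 30.41 = 0.330 L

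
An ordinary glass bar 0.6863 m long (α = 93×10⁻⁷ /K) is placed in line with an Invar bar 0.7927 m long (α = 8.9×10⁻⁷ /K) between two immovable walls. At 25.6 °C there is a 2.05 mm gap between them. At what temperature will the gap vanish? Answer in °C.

T = 315 °C

Gap closes when ΔL₁ + ΔL₂ = 2.05 mm = 2.05×10⁻³ m
(α₁L₁ + α₂L₂)ΔT = g
α₁L₁ + α₂L₂ = 93×10⁻⁷×0.6863 + 8.9×10⁻⁷×0.7927 = 7.088093×10⁻⁶ m/K
ΔT = 2.05×10⁻³ / 7.088093×10⁻⁶ = 289.22 K
T = 25.6 + 289.22 = 314.82 °C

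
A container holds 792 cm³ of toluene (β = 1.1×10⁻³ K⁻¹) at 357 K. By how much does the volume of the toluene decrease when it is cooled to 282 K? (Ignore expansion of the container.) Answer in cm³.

ΔV = 65.3 cm³

|ΔT| = |282 − 357| = 75 K
ΔV = βV₀ΔT = (1.1×10⁻³)(792)(75) = 65.3 cm³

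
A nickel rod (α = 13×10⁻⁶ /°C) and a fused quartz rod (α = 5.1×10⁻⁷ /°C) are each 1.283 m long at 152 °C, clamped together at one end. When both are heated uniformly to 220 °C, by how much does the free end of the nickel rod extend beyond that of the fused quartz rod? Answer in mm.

1.09 mm

ΔT = 68 K
nickel: ΔL = 13×10⁻⁶ × 1.283 m × 68 = 1.1342×10⁻³ m = 1.1342 mm
fused quartz: ΔL = 5.1×10⁻⁷ × 1.283 m × 68 = 4.4494×10⁻⁵ m = 0.044494 mm
difference = 1.1342 − 0.044494 = 1.089706 mm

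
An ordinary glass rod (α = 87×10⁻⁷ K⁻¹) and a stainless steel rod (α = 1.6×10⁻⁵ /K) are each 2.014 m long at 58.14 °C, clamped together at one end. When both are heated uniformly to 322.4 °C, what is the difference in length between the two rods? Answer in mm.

3.89 mm

ΔT = 264.26 K
ordinary glass: ΔL = 87×10⁻⁷ × 2.014 m × 264.26 = 4.6303×10⁻³ m = 4.6303 mm
stainless steel: ΔL = 1.6×10⁻⁵ × 2.014 m × 264.26 = 8.5155×10⁻³ m = 8.5155 mm
difference = 8.5155 − 4.6303 = 3.8852 mm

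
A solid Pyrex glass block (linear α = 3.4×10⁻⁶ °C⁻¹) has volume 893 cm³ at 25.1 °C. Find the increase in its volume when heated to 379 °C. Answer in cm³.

Isotropic solid: β ≈ 3α = 1.0×10⁻⁵ /K; ΔT = 353.9 K
ΔV = 3αV₀ΔT = 3(3.4×10⁻⁶)(893)(353.9) = 3.22 cm³

ΔV = 3.22 cm³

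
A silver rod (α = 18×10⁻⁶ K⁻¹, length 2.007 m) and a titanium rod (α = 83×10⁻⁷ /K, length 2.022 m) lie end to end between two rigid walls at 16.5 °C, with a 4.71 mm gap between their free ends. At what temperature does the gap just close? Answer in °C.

Gap closes when ΔL₁ + ΔL₂ = 4.71 mm = 4.71×10⁻³ m
(α₁L₁ + α₂L₂)ΔT = g
α₁L₁ + α₂L₂ = 18×10⁻⁶×2.007 + 83×10⁻⁷×2.022 = 5.29086×10⁻⁵ m/K
ΔT = 4.71×10⁻³ / 5.29086×10⁻⁵ = 89.02 K
T = 16.5 + 89.02 = 105.52 °C

T = 106 °C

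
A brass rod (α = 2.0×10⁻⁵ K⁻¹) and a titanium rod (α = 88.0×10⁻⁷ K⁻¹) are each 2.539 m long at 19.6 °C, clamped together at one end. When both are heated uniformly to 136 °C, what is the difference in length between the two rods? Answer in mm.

ΔT = 116.4 K
brass: ΔL = 2.0×10⁻⁵ × 2.539 m × 116.4 = 5.9108×10⁻³ m = 5.9108 mm
titanium: ΔL = 88.0×10⁻⁷ × 2.539 m × 116.4 = 2.6007×10⁻³ m = 2.6007 mm
difference = 5.9108 − 2.6007 = 3.3101 mm

3.31 mm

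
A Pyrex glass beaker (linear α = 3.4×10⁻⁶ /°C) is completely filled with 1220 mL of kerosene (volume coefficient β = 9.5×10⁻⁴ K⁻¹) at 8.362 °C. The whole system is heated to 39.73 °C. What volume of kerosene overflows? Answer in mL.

The beaker also expands: β_container ≈ 3α = 1.02×10⁻⁵ /K
Net overflow = V₀(β_liq − 3α_cont)ΔT
β − 3α = 9.50×10⁻⁴ − 1.02×10⁻⁵ = 9.398×10⁻⁴ /K; ΔT = 31.368 K
ΔV = 1220 × 9.398×10⁻⁴ × 31.368 = 36.0 mL

36.0 mL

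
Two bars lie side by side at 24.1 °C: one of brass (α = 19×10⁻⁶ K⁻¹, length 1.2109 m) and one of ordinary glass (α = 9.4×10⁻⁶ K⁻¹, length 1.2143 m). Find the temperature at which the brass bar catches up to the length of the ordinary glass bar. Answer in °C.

L₁(1 + α₁ΔT) = L₂(1 + α₂ΔT) ⇒ ΔT = (L₂ − L₁)/(α₁L₁ − α₂L₂)
L₂ − L₁ = 1.2143 − 1.2109 = 3.40×10⁻³ m
α₁L₁ − α₂L₂ = 19×10⁻⁶×1.2109 − 9.4×10⁻⁶×1.2143 = 1.159268×10⁻⁵ m/K
ΔT = 3.40×10⁻³ / 1.159268×10⁻⁵ = 293.289 K
T = 24.1 + 293.289 = 317.389 °C

T = 317.4 °C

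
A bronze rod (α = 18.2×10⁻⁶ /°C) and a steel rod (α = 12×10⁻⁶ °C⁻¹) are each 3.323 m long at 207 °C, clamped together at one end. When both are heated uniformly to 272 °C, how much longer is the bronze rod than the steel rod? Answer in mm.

1.34 mm

ΔT = 65 K
bronze: ΔL = 18.2×10⁻⁶ × 3.323 m × 65 = 3.9311×10⁻³ m = 3.9311 mm
steel: ΔL = 12×10⁻⁶ × 3.323 m × 65 = 2.5919×10⁻³ m = 2.5919 mm
difference = 3.9311 − 2.5919 = 1.3392 mm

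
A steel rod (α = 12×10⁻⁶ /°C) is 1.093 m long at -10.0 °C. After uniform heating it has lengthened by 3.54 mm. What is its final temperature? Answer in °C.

T = 260 °C

ΔL = αL₀ΔT ⇒ ΔT = ΔL / (αL₀)
ΔT = 3.54×10⁻³ m / (12×10⁻⁶ × 1.093 m) = 269.90 K
T = -10.0 + 269.90 = 259.90 °C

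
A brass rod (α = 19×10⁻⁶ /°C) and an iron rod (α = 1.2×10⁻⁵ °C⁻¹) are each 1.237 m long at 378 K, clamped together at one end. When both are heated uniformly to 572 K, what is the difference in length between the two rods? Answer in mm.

1.68 mm

ΔT = 194 K
brass: ΔL = 19×10⁻⁶ × 1.237 m × 194 = 4.5596×10⁻³ m = 4.5596 mm
iron: ΔL = 1.2×10⁻⁵ × 1.237 m × 194 = 2.8797×10⁻³ m = 2.8797 mm
difference = 4.5596 − 2.8797 = 1.6799 mm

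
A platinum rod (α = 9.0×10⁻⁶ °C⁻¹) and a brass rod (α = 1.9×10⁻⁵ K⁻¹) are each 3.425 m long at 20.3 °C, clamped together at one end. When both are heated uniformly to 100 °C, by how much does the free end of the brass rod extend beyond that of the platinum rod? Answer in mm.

ΔT = 79.7 K
platinum: ΔL = 9.0×10⁻⁶ × 3.425 m × 79.7 = 2.4568×10⁻³ m = 2.4568 mm
brass: ΔL = 1.9×10⁻⁵ × 3.425 m × 79.7 = 5.1865×10⁻³ m = 5.1865 mm
difference = 5.1865 − 2.4568 = 2.7297 mm

2.73 mm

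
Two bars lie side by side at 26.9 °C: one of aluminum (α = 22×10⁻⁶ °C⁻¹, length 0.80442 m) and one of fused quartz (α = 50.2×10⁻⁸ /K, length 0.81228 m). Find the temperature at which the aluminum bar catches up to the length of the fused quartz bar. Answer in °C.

T = 481.5 °C

Equal length when α₁L₁ΔT − α₂L₂ΔT = L₂ − L₁ = 7.86×10⁻³ m
α₁L₁ = 1.769724×10⁻⁵, α₂L₂ = 4.0776456×10⁻⁷ → Δ(αL) = 1.728947544×10⁻⁵ m/K
ΔT = 7.86×10⁻³ / 1.728947544×10⁻⁵ = 454.612 K, so T = 26.9 + 454.612 = 481.512 °C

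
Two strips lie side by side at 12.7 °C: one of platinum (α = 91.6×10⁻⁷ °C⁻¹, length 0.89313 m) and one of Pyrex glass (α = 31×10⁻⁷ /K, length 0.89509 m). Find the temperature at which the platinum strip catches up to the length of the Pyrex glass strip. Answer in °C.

T = 375.2 °C

Equal length when α₁L₁ΔT − α₂L₂ΔT = L₂ − L₁ = 1.96×10⁻³ m
α₁L₁ = 8.1810708×10⁻⁶, α₂L₂ = 2.774779×10⁻⁶ → Δ(αL) = 5.4062918×10⁻⁶ m/K
ΔT = 1.96×10⁻³ / 5.4062918×10⁻⁶ = 362.541 K, so T = 12.7 + 362.541 = 375.241 °C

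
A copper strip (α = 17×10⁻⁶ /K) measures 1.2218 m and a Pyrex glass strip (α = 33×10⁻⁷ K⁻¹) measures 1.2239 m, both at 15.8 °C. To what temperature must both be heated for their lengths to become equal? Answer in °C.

T = 141.3 °C

L₁(1 + α₁ΔT) = L₂(1 + α₂ΔT) ⇒ ΔT = (L₂ − L₁)/(α₁L₁ − α₂L₂)
L₂ − L₁ = 1.2239 − 1.2218 = 2.10×10⁻³ m
α₁L₁ − α₂L₂ = 17×10⁻⁶×1.2218 − 33×10⁻⁷×1.2239 = 1.673173×10⁻⁵ m/K
ΔT = 2.10×10⁻³ / 1.673173×10⁻⁵ = 125.510 K
T = 15.8 + 125.510 = 141.310 °C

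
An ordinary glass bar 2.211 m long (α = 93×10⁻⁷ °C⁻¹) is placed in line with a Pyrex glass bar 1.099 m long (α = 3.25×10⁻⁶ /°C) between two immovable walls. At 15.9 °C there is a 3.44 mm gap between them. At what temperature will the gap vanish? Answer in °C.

α₁L₁ = 2.05623×10⁻⁵ m/K, α₂L₂ = 3.57175×10⁻⁶ m/K → total 2.413405×10⁻⁵ m/K
ΔT = g/(α₁L₁+α₂L₂) = 3.44×10⁻³ / 2.413405×10⁻⁵ = 142.54 K
T = 15.9 + 142.54 = 158.44 °C

T = 158 °C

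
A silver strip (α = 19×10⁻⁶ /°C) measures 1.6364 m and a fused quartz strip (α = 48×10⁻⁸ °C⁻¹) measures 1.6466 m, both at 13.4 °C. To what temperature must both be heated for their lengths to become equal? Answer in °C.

T = 350.0 °C

Equal length when α₁L₁ΔT − α₂L₂ΔT = L₂ − L₁ = 1.02×10⁻² m
α₁L₁ = 3.10916×10⁻⁵, α₂L₂ = 7.90368×10⁻⁷ → Δ(αL) = 3.0301232×10⁻⁵ m/K
ΔT = 1.02×10⁻² / 3.0301232×10⁻⁵ = 336.620 K, so T = 13.4 + 336.620 = 350.020 °C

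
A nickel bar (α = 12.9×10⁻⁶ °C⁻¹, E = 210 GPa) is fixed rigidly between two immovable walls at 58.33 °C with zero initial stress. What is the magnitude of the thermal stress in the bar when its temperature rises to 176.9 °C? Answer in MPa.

Fully constrained: the free strain ε = αΔT is blocked, so σ = Eε = EαΔT.
|ΔT| = 118.57 K
σ = 210×10⁹ × 12.9×10⁻⁶ × 118.57 = 3.21×10⁸ Pa

σ = 321 MPa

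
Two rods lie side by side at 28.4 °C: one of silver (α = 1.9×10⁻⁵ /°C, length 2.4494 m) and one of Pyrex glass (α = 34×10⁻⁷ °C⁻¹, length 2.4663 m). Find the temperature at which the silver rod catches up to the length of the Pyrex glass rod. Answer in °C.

Equal length when α₁L₁ΔT − α₂L₂ΔT = L₂ − L₁ = 1.69×10⁻² m
α₁L₁ = 4.65386×10⁻⁵, α₂L₂ = 8.38542×10⁻⁶ → Δ(αL) = 3.815318×10⁻⁵ m/K
ΔT = 1.69×10⁻² / 3.815318×10⁻⁵ = 442.951 K, so T = 28.4 + 442.951 = 471.351 °C

T = 471.4 °C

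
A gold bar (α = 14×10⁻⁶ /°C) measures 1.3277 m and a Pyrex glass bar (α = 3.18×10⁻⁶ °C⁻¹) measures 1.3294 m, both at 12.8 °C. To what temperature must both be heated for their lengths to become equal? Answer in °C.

T = 131.2 °C

L₁(1 + α₁ΔT) = L₂(1 + α₂ΔT) ⇒ ΔT = (L₂ − L₁)/(α₁L₁ − α₂L₂)
L₂ − L₁ = 1.3294 − 1.3277 = 1.70×10⁻³ m
α₁L₁ − α₂L₂ = 14×10⁻⁶×1.3277 − 3.18×10⁻⁶×1.3294 = 1.4360308×10⁻⁵ m/K
ΔT = 1.70×10⁻³ / 1.4360308×10⁻⁵ = 118.382 K
T = 12.8 + 118.382 = 131.182 °C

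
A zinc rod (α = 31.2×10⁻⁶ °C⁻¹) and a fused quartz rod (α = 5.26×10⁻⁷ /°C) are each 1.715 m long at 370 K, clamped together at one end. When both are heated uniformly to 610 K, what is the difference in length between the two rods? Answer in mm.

ΔT = 240 K
zinc: ΔL = 31.2×10⁻⁶ × 1.715 m × 240 = 1.2842×10⁻² m = 12.842 mm
fused quartz: ΔL = 5.26×10⁻⁷ × 1.715 m × 240 = 2.1650×10⁻⁴ m = 0.21650 mm
difference = 12.842 − 0.21650 = 12.6255 mm

12.6 mm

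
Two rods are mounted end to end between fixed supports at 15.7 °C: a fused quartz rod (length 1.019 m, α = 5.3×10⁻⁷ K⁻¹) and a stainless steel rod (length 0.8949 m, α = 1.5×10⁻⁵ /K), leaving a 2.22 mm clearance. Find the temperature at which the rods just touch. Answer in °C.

T = 175 °C

Gap closes when ΔL₁ + ΔL₂ = 2.22 mm = 2.22×10⁻³ m
(α₁L₁ + α₂L₂)ΔT = g
α₁L₁ + α₂L₂ = 5.3×10⁻⁷×1.019 + 1.5×10⁻⁵×0.8949 = 1.396357×10⁻⁵ m/K
ΔT = 2.22×10⁻³ / 1.396357×10⁻⁵ = 158.99 K
T = 15.7 + 158.99 = 174.69 °C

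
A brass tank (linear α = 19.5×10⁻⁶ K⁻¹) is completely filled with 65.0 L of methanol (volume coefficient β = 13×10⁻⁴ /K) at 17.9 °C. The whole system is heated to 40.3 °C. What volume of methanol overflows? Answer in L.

1.81 L

The tank also expands: β_container ≈ 3α = 5.85×10⁻⁵ /K
Net overflow = V₀(β_liq − 3α_cont)ΔT
β − 3α = 1.30×10⁻³ − 5.85×10⁻⁵ = 1.2415×10⁻³ /K; ΔT = 22.4 K
ΔV = 65.0 × 1.2415×10⁻³ × 22.4 = 1.81 L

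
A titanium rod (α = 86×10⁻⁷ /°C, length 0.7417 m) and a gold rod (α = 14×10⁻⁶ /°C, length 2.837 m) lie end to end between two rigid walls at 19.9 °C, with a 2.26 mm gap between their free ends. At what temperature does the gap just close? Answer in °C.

α₁L₁ = 6.37862×10⁻⁶ m/K, α₂L₂ = 3.9718×10⁻⁵ m/K → total 4.609662×10⁻⁵ m/K
ΔT = g/(α₁L₁+α₂L₂) = 2.26×10⁻³ / 4.609662×10⁻⁵ = 49.027 K
T = 19.9 + 49.027 = 68.927 °C

T = 68.9 °C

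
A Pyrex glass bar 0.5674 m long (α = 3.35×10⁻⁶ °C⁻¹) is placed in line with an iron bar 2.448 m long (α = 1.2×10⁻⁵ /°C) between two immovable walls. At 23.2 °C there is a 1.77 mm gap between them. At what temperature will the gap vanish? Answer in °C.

α₁L₁ = 1.90079×10⁻⁶ m/K, α₂L₂ = 2.9376×10⁻⁵ m/K → total 3.127679×10⁻⁵ m/K
ΔT = g/(α₁L₁+α₂L₂) = 1.77×10⁻³ / 3.127679×10⁻⁵ = 56.591 K
T = 23.2 + 56.591 = 79.791 °C

T = 79.8 °C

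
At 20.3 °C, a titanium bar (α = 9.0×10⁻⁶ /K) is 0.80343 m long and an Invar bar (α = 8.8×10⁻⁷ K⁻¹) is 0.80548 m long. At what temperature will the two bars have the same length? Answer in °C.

T = 334.6 °C

Equal length when α₁L₁ΔT − α₂L₂ΔT = L₂ − L₁ = 2.05×10⁻³ m
α₁L₁ = 7.23087×10⁻⁶, α₂L₂ = 7.088224×10⁻⁷ → Δ(αL) = 6.5220476×10⁻⁶ m/K
ΔT = 2.05×10⁻³ / 6.5220476×10⁻⁶ = 314.318 K, so T = 20.3 + 314.318 = 334.618 °C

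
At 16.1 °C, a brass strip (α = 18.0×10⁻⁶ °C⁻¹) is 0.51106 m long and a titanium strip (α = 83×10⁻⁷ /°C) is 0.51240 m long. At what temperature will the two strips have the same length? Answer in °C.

L₁(1 + α₁ΔT) = L₂(1 + α₂ΔT) ⇒ ΔT = (L₂ − L₁)/(α₁L₁ − α₂L₂)
L₂ − L₁ = 0.51240 − 0.51106 = 1.34×10⁻³ m
α₁L₁ − α₂L₂ = 18.0×10⁻⁶×0.51106 − 83×10⁻⁷×0.51240 = 4.94616×10⁻⁶ m/K
ΔT = 1.34×10⁻³ / 4.94616×10⁻⁶ = 270.917 K
T = 16.1 + 270.917 = 287.017 °C

T = 287.0 °C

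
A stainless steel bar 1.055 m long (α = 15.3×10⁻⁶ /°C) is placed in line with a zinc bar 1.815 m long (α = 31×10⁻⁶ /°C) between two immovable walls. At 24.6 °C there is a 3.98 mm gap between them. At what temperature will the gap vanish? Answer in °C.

Gap closes when ΔL₁ + ΔL₂ = 3.98 mm = 3.98×10⁻³ m
(α₁L₁ + α₂L₂)ΔT = g
α₁L₁ + α₂L₂ = 15.3×10⁻⁶×1.055 + 31×10⁻⁶×1.815 = 7.24065×10⁻⁵ m/K
ΔT = 3.98×10⁻³ / 7.24065×10⁻⁵ = 54.967 K
T = 24.6 + 54.967 = 79.567 °C

T = 79.6 °C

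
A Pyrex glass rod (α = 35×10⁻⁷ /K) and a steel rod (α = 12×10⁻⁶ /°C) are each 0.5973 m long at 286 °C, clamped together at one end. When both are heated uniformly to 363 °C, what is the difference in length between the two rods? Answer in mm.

0.391 mm

ΔT = 77 K
Pyrex glass: ΔL = 35×10⁻⁷ × 0.5973 m × 77 = 1.6097×10⁻⁴ m = 0.16097 mm
steel: ΔL = 12×10⁻⁶ × 0.5973 m × 77 = 5.5191×10⁻⁴ m = 0.55191 mm
difference = 0.55191 − 0.16097 = 0.39094 mm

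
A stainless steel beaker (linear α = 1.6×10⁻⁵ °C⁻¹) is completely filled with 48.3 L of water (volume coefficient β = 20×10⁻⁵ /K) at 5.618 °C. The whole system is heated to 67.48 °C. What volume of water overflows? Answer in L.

0.454 L

The beaker also expands: β_container ≈ 3α = 4.8×10⁻⁵ /K
Net overflow = V₀(β_liq − 3α_cont)ΔT
β − 3α = 2.00×10⁻⁴ − 4.8×10⁻⁵ = 1.52×10⁻⁴ /K; ΔT = 61.862 K
ΔV = 48.3 × 1.52×10⁻⁴ × 61.862 = 0.454 L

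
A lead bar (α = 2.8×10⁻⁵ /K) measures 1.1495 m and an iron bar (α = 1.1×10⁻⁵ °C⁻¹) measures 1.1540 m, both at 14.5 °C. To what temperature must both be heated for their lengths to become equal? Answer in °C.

Equal length when α₁L₁ΔT − α₂L₂ΔT = L₂ − L₁ = 4.50×10⁻³ m
α₁L₁ = 3.2186×10⁻⁵, α₂L₂ = 1.2694×10⁻⁵ → Δ(αL) = 1.9492×10⁻⁵ m/K
ΔT = 4.50×10⁻³ / 1.9492×10⁻⁵ = 230.864 K, so T = 14.5 + 230.864 = 245.364 °C

T = 245.4 °C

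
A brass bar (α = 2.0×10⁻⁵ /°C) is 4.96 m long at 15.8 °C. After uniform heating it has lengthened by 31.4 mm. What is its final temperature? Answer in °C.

ΔL = αL₀ΔT ⇒ ΔT = ΔL / (αL₀)
ΔT = 31.4×10⁻³ m / (2.0×10⁻⁵ × 4.96 m) = 316.53 K
T = 15.8 + 316.53 = 332.33 °C

T = 332 °C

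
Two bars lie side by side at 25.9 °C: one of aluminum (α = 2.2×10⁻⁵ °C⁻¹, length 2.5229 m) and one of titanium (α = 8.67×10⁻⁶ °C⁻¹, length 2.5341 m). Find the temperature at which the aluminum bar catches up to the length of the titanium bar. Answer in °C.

T = 359.9 °C

L₁(1 + α₁ΔT) = L₂(1 + α₂ΔT) ⇒ ΔT = (L₂ − L₁)/(α₁L₁ − α₂L₂)
L₂ − L₁ = 2.5341 − 2.5229 = 1.12×10⁻² m
α₁L₁ − α₂L₂ = 2.2×10⁻⁵×2.5229 − 8.67×10⁻⁶×2.5341 = 3.3533153×10⁻⁵ m/K
ΔT = 1.12×10⁻² / 3.3533153×10⁻⁵ = 333.998 K
T = 25.9 + 333.998 = 359.898 °C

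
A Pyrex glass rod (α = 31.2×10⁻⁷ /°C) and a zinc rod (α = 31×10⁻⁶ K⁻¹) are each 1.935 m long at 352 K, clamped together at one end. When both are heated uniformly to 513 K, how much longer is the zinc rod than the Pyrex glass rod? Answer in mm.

8.69 mm

ΔT = 161 K
Pyrex glass: ΔL = 31.2×10⁻⁷ × 1.935 m × 161 = 9.7199×10⁻⁴ m = 0.97199 mm
zinc: ΔL = 31×10⁻⁶ × 1.935 m × 161 = 9.6576×10⁻³ m = 9.6576 mm
difference = 9.6576 − 0.97199 = 8.68561 mm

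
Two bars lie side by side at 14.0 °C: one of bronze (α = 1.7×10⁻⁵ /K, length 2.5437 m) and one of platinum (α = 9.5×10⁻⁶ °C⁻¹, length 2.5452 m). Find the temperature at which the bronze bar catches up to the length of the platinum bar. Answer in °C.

T = 92.68 °C

Equal length when α₁L₁ΔT − α₂L₂ΔT = L₂ − L₁ = 1.50×10⁻³ m
α₁L₁ = 4.32429×10⁻⁵, α₂L₂ = 2.41794×10⁻⁵ → Δ(αL) = 1.90635×10⁻⁵ m/K
ΔT = 1.50×10⁻³ / 1.90635×10⁻⁵ = 78.6844 K, so T = 14.0 + 78.6844 = 92.6844 °C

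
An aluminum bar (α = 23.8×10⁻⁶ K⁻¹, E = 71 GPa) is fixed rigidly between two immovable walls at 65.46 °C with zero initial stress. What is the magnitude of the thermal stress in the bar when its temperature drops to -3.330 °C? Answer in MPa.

Fully constrained: the free strain ε = αΔT is blocked, so σ = Eε = EαΔT.
|ΔT| = 68.790 K
σ = 71.0×10⁹ × 23.8×10⁻⁶ × 68.790 = 1.16×10⁸ Pa

σ = 116 MPa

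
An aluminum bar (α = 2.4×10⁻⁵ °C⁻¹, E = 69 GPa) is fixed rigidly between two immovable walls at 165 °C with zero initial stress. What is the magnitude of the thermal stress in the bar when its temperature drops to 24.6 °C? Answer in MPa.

Fully constrained: the free strain ε = αΔT is blocked, so σ = Eε = EαΔT.
|ΔT| = 140.4 K
σ = 69.0×10⁹ × 2.4×10⁻⁵ × 140.4 = 2.33×10⁸ Pa

σ = 233 MPa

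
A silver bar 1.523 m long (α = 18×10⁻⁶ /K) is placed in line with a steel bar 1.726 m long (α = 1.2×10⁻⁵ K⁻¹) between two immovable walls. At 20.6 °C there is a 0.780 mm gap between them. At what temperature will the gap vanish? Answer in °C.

α₁L₁ = 2.7414×10⁻⁵ m/K, α₂L₂ = 2.0712×10⁻⁵ m/K → total 4.8126×10⁻⁵ m/K
ΔT = g/(α₁L₁+α₂L₂) = 7.80×10⁻⁴ / 4.8126×10⁻⁵ = 16.207 K
T = 20.6 + 16.207 = 36.807 °C

T = 36.8 °C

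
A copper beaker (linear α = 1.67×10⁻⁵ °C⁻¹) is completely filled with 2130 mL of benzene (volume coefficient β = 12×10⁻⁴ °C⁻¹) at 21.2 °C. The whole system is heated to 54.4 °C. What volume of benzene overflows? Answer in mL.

81.3 mL

The beaker also expands: β_container ≈ 3α = 5.01×10⁻⁵ /K
Net overflow = V₀(β_liq − 3α_cont)ΔT
β − 3α = 1.20×10⁻³ − 5.01×10⁻⁵ = 1.1499×10⁻³ /K; ΔT = 33.2 K
ΔV = 2130 × 1.1499×10⁻³ × 33.2 = 81.3 mL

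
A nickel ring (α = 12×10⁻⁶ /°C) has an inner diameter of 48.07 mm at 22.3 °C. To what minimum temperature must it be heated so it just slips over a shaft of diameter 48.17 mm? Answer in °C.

Required Δd = 48.17 − 48.07 = 0.10 mm
Δd = αd₀ΔT ⇒ ΔT = Δd/(αd₀) = 0.10 / (12×10⁻⁶ × 48.07) = 173.36 K
T_min = 22.3 + 173.36 = 195.66 °C

T = 196 °C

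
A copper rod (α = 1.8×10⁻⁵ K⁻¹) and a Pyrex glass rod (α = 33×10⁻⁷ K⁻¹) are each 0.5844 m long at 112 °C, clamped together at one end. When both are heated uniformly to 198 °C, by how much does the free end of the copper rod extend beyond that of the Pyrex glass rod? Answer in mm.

0.739 mm

ΔT = 86 K
copper: ΔL = 1.8×10⁻⁵ × 0.5844 m × 86 = 9.0465×10⁻⁴ m = 0.90465 mm
Pyrex glass: ΔL = 33×10⁻⁷ × 0.5844 m × 86 = 1.6585×10⁻⁴ m = 0.16585 mm
difference = 0.90465 − 0.16585 = 0.73880 mm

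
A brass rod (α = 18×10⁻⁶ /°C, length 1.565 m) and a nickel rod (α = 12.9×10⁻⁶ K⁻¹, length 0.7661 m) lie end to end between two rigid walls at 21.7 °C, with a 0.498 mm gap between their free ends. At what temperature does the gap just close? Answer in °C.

Gap closes when ΔL₁ + ΔL₂ = 0.498 mm = 4.98×10⁻⁴ m
(α₁L₁ + α₂L₂)ΔT = g
α₁L₁ + α₂L₂ = 18×10⁻⁶×1.565 + 12.9×10⁻⁶×0.7661 = 3.805269×10⁻⁵ m/K
ΔT = 4.98×10⁻⁴ / 3.805269×10⁻⁵ = 13.087 K
T = 21.7 + 13.087 = 34.787 °C

T = 34.8 °C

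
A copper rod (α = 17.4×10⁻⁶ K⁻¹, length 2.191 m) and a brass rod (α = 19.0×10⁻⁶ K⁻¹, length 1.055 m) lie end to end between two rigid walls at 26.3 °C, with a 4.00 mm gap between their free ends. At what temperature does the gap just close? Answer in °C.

T = 95.1 °C

α₁L₁ = 3.81234×10⁻⁵ m/K, α₂L₂ = 2.0045×10⁻⁵ m/K → total 5.81684×10⁻⁵ m/K
ΔT = g/(α₁L₁+α₂L₂) = 4.00×10⁻³ / 5.81684×10⁻⁵ = 68.766 K
T = 26.3 + 68.766 = 95.066 °C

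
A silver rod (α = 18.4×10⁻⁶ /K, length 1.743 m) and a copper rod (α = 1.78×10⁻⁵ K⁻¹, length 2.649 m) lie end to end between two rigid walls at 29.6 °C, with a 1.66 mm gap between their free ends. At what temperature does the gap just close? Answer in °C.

α₁L₁ = 3.20712×10⁻⁵ m/K, α₂L₂ = 4.71522×10⁻⁵ m/K → total 7.92234×10⁻⁵ m/K
ΔT = g/(α₁L₁+α₂L₂) = 1.66×10⁻³ / 7.92234×10⁻⁵ = 20.953 K
T = 29.6 + 20.953 = 50.553 °C

T = 50.6 °C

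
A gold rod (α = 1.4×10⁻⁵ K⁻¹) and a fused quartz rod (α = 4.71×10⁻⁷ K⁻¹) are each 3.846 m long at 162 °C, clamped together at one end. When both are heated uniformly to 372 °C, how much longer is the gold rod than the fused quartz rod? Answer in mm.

10.9 mm

ΔT = 210 K
gold: ΔL = 1.4×10⁻⁵ × 3.846 m × 210 = 1.1307×10⁻² m = 11.307 mm
fused quartz: ΔL = 4.71×10⁻⁷ × 3.846 m × 210 = 3.8041×10⁻⁴ m = 0.38041 mm
difference = 11.307 − 0.38041 = 10.92659 mm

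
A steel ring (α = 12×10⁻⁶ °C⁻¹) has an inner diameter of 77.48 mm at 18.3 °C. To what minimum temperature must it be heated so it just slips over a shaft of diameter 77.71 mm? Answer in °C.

Required Δd = 77.71 − 77.48 = 0.23 mm
Δd = αd₀ΔT ⇒ ΔT = Δd/(αd₀) = 0.23 / (12×10⁻⁶ × 77.48) = 247.38 K
T_min = 18.3 + 247.38 = 265.68 °C

T = 266 °C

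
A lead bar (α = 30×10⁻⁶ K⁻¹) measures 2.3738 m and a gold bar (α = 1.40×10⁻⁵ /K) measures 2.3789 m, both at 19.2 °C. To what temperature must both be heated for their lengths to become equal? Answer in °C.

L₁(1 + α₁ΔT) = L₂(1 + α₂ΔT) ⇒ ΔT = (L₂ − L₁)/(α₁L₁ − α₂L₂)
L₂ − L₁ = 2.3789 − 2.3738 = 5.10×10⁻³ m
α₁L₁ − α₂L₂ = 30×10⁻⁶×2.3738 − 1.40×10⁻⁵×2.3789 = 3.79094×10⁻⁵ m/K
ΔT = 5.10×10⁻³ / 3.79094×10⁻⁵ = 134.531 K
T = 19.2 + 134.531 = 153.731 °C

T = 153.7 °C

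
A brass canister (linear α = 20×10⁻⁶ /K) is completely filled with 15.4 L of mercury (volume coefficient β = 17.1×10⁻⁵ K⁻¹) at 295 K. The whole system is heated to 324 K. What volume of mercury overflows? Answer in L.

0.0496 L

The canister also expands: β_container ≈ 3α = 6.0×10⁻⁵ /K
Net overflow = V₀(β_liq − 3α_cont)ΔT
β − 3α = 1.71×10⁻⁴ − 6.0×10⁻⁵ = 1.11×10⁻⁴ /K; ΔT = 29 K
ΔV = 15.4 × 1.11×10⁻⁴ × 29 = 0.0496 L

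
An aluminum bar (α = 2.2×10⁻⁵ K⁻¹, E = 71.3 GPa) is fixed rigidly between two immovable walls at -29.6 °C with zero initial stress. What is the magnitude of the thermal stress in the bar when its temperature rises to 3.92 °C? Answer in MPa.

Fully constrained: the free strain ε = αΔT is blocked, so σ = Eε = EαΔT.
|ΔT| = 33.52 K
σ = 71.3×10⁹ × 2.2×10⁻⁵ × 33.52 = 5.26×10⁷ Pa

σ = 52.6 MPa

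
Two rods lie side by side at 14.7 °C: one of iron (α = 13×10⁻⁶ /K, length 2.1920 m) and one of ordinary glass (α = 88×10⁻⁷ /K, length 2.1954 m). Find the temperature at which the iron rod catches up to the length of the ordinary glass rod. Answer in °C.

Equal length when α₁L₁ΔT − α₂L₂ΔT = L₂ − L₁ = 3.40×10⁻³ m
α₁L₁ = 2.8496×10⁻⁵, α₂L₂ = 1.931952×10⁻⁵ → Δ(αL) = 9.17648×10⁻⁶ m/K
ΔT = 3.40×10⁻³ / 9.17648×10⁻⁶ = 370.512 K, so T = 14.7 + 370.512 = 385.212 °C

T = 385.2 °C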